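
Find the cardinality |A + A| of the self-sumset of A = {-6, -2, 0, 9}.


A + A = {a + a' : a, a' ∈ A}; |A| = 4.
General bounds: 2|A| - 1 ≤ |A + A| ≤ |A|(|A|+1)/2, i.e. 7 ≤ |A + A| ≤ 10.
Lower bound 2|A|-1 is attained iff A is an arithmetic progression.
Enumerate sums a + a' for a ≤ a' (symmetric, so this suffices):
a = -6: -6+-6=-12, -6+-2=-8, -6+0=-6, -6+9=3
a = -2: -2+-2=-4, -2+0=-2, -2+9=7
a = 0: 0+0=0, 0+9=9
a = 9: 9+9=18
Distinct sums: {-12, -8, -6, -4, -2, 0, 3, 7, 9, 18}
|A + A| = 10

|A + A| = 10


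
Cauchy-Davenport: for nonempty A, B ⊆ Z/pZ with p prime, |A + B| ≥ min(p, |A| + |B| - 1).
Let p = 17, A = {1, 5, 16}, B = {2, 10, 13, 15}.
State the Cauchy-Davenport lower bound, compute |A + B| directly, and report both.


Cauchy-Davenport: |A + B| ≥ min(p, |A| + |B| - 1) for A, B nonempty in Z/pZ.
|A| = 3, |B| = 4, p = 17.
CD lower bound = min(17, 3 + 4 - 1) = min(17, 6) = 6.
Compute A + B mod 17 directly:
a = 1: 1+2=3, 1+10=11, 1+13=14, 1+15=16
a = 5: 5+2=7, 5+10=15, 5+13=1, 5+15=3
a = 16: 16+2=1, 16+10=9, 16+13=12, 16+15=14
A + B = {1, 3, 7, 9, 11, 12, 14, 15, 16}, so |A + B| = 9.
Verify: 9 ≥ 6? Yes ✓.

CD lower bound = 6, actual |A + B| = 9.


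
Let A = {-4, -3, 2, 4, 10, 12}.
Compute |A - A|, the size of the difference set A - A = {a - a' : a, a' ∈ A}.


A - A = {a - a' : a, a' ∈ A}; |A| = 6.
Bounds: 2|A|-1 ≤ |A - A| ≤ |A|² - |A| + 1, i.e. 11 ≤ |A - A| ≤ 31.
Note: 0 ∈ A - A always (from a - a). The set is symmetric: if d ∈ A - A then -d ∈ A - A.
Enumerate nonzero differences d = a - a' with a > a' (then include -d):
Positive differences: {1, 2, 5, 6, 7, 8, 10, 13, 14, 15, 16}
Full difference set: {0} ∪ (positive diffs) ∪ (negative diffs).
|A - A| = 1 + 2·11 = 23 (matches direct enumeration: 23).

|A - A| = 23


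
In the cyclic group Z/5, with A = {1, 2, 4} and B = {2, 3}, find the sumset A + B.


Work in Z/5Z: reduce every sum a + b modulo 5.
Enumerate all 6 pairs:
a = 1: 1+2=3, 1+3=4
a = 2: 2+2=4, 2+3=0
a = 4: 4+2=1, 4+3=2
Distinct residues collected: {0, 1, 2, 3, 4}
|A + B| = 5 (out of 5 total residues).

A + B = {0, 1, 2, 3, 4}


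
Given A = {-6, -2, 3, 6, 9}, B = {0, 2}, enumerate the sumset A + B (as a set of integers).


A + B = {a + b : a ∈ A, b ∈ B}.
Enumerate all |A|·|B| = 5·2 = 10 pairs (a, b) and collect distinct sums.
a = -6: -6+0=-6, -6+2=-4
a = -2: -2+0=-2, -2+2=0
a = 3: 3+0=3, 3+2=5
a = 6: 6+0=6, 6+2=8
a = 9: 9+0=9, 9+2=11
Collecting distinct sums: A + B = {-6, -4, -2, 0, 3, 5, 6, 8, 9, 11}
|A + B| = 10

A + B = {-6, -4, -2, 0, 3, 5, 6, 8, 9, 11}


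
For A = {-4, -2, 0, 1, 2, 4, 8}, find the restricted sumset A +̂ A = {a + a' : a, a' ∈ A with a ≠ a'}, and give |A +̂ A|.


Restricted sumset: A +̂ A = {a + a' : a ∈ A, a' ∈ A, a ≠ a'}.
Equivalently, take A + A and drop any sum 2a that is achievable ONLY as a + a for a ∈ A (i.e. sums representable only with equal summands).
Enumerate pairs (a, a') with a < a' (symmetric, so each unordered pair gives one sum; this covers all a ≠ a'):
  -4 + -2 = -6
  -4 + 0 = -4
  -4 + 1 = -3
  -4 + 2 = -2
  -4 + 4 = 0
  -4 + 8 = 4
  -2 + 0 = -2
  -2 + 1 = -1
  -2 + 2 = 0
  -2 + 4 = 2
  -2 + 8 = 6
  0 + 1 = 1
  0 + 2 = 2
  0 + 4 = 4
  0 + 8 = 8
  1 + 2 = 3
  1 + 4 = 5
  1 + 8 = 9
  2 + 4 = 6
  2 + 8 = 10
  4 + 8 = 12
Collected distinct sums: {-6, -4, -3, -2, -1, 0, 1, 2, 3, 4, 5, 6, 8, 9, 10, 12}
|A +̂ A| = 16
(Reference bound: |A +̂ A| ≥ 2|A| - 3 for |A| ≥ 2, with |A| = 7 giving ≥ 11.)

|A +̂ A| = 16


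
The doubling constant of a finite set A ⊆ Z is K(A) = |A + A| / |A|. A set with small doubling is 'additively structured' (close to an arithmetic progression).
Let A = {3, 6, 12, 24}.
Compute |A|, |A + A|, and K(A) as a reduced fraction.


|A| = 4.
Compute A + A by enumerating all 16 pairs.
A + A = {6, 9, 12, 15, 18, 24, 27, 30, 36, 48}, so |A + A| = 10.
K = |A + A| / |A| = 10/4 = 5/2 ≈ 2.5000.
Reference: AP of size 4 gives K = 7/4 ≈ 1.7500; a fully generic set of size 4 gives K ≈ 2.5000.

|A| = 4, |A + A| = 10, K = 10/4 = 5/2.


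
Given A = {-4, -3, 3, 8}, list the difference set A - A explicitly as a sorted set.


A - A = {a - a' : a, a' ∈ A}.
Compute a - a' for each ordered pair (a, a'):
a = -4: -4--4=0, -4--3=-1, -4-3=-7, -4-8=-12
a = -3: -3--4=1, -3--3=0, -3-3=-6, -3-8=-11
a = 3: 3--4=7, 3--3=6, 3-3=0, 3-8=-5
a = 8: 8--4=12, 8--3=11, 8-3=5, 8-8=0
Collecting distinct values (and noting 0 appears from a-a):
A - A = {-12, -11, -7, -6, -5, -1, 0, 1, 5, 6, 7, 11, 12}
|A - A| = 13

A - A = {-12, -11, -7, -6, -5, -1, 0, 1, 5, 6, 7, 11, 12}


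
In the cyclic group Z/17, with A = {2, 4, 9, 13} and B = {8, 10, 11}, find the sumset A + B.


Work in Z/17Z: reduce every sum a + b modulo 17.
Enumerate all 12 pairs:
a = 2: 2+8=10, 2+10=12, 2+11=13
a = 4: 4+8=12, 4+10=14, 4+11=15
a = 9: 9+8=0, 9+10=2, 9+11=3
a = 13: 13+8=4, 13+10=6, 13+11=7
Distinct residues collected: {0, 2, 3, 4, 6, 7, 10, 12, 13, 14, 15}
|A + B| = 11 (out of 17 total residues).

A + B = {0, 2, 3, 4, 6, 7, 10, 12, 13, 14, 15}


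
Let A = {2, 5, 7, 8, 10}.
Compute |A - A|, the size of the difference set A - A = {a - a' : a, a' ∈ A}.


A - A = {a - a' : a, a' ∈ A}; |A| = 5.
Bounds: 2|A|-1 ≤ |A - A| ≤ |A|² - |A| + 1, i.e. 9 ≤ |A - A| ≤ 21.
Note: 0 ∈ A - A always (from a - a). The set is symmetric: if d ∈ A - A then -d ∈ A - A.
Enumerate nonzero differences d = a - a' with a > a' (then include -d):
Positive differences: {1, 2, 3, 5, 6, 8}
Full difference set: {0} ∪ (positive diffs) ∪ (negative diffs).
|A - A| = 1 + 2·6 = 13 (matches direct enumeration: 13).

|A - A| = 13


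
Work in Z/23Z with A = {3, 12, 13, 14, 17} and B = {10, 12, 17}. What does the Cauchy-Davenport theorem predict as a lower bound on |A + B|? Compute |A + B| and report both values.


Cauchy-Davenport: |A + B| ≥ min(p, |A| + |B| - 1) for A, B nonempty in Z/pZ.
|A| = 5, |B| = 3, p = 23.
CD lower bound = min(23, 5 + 3 - 1) = min(23, 7) = 7.
Compute A + B mod 23 directly:
a = 3: 3+10=13, 3+12=15, 3+17=20
a = 12: 12+10=22, 12+12=1, 12+17=6
a = 13: 13+10=0, 13+12=2, 13+17=7
a = 14: 14+10=1, 14+12=3, 14+17=8
a = 17: 17+10=4, 17+12=6, 17+17=11
A + B = {0, 1, 2, 3, 4, 6, 7, 8, 11, 13, 15, 20, 22}, so |A + B| = 13.
Verify: 13 ≥ 7? Yes ✓.

CD lower bound = 7, actual |A + B| = 13.


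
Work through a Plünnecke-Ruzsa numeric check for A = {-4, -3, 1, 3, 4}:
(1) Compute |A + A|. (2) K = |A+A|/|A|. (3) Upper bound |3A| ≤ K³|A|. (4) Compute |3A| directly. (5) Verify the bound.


|A| = 5.
Step 1: Compute A + A by enumerating all 25 pairs.
A + A = {-8, -7, -6, -3, -2, -1, 0, 1, 2, 4, 5, 6, 7, 8}, so |A + A| = 14.
Step 2: Doubling constant K = |A + A|/|A| = 14/5 = 14/5 ≈ 2.8000.
Step 3: Plünnecke-Ruzsa gives |3A| ≤ K³·|A| = (2.8000)³ · 5 ≈ 109.7600.
Step 4: Compute 3A = A + A + A directly by enumerating all triples (a,b,c) ∈ A³; |3A| = 24.
Step 5: Check 24 ≤ 109.7600? Yes ✓.

K = 14/5, Plünnecke-Ruzsa bound K³|A| ≈ 109.7600, |3A| = 24, inequality holds.


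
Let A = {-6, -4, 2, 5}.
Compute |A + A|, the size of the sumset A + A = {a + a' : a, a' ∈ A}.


A + A = {a + a' : a, a' ∈ A}; |A| = 4.
General bounds: 2|A| - 1 ≤ |A + A| ≤ |A|(|A|+1)/2, i.e. 7 ≤ |A + A| ≤ 10.
Lower bound 2|A|-1 is attained iff A is an arithmetic progression.
Enumerate sums a + a' for a ≤ a' (symmetric, so this suffices):
a = -6: -6+-6=-12, -6+-4=-10, -6+2=-4, -6+5=-1
a = -4: -4+-4=-8, -4+2=-2, -4+5=1
a = 2: 2+2=4, 2+5=7
a = 5: 5+5=10
Distinct sums: {-12, -10, -8, -4, -2, -1, 1, 4, 7, 10}
|A + A| = 10

|A + A| = 10


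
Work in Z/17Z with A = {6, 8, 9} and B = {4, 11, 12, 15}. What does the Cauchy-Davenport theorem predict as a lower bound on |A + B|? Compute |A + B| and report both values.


Cauchy-Davenport: |A + B| ≥ min(p, |A| + |B| - 1) for A, B nonempty in Z/pZ.
|A| = 3, |B| = 4, p = 17.
CD lower bound = min(17, 3 + 4 - 1) = min(17, 6) = 6.
Compute A + B mod 17 directly:
a = 6: 6+4=10, 6+11=0, 6+12=1, 6+15=4
a = 8: 8+4=12, 8+11=2, 8+12=3, 8+15=6
a = 9: 9+4=13, 9+11=3, 9+12=4, 9+15=7
A + B = {0, 1, 2, 3, 4, 6, 7, 10, 12, 13}, so |A + B| = 10.
Verify: 10 ≥ 6? Yes ✓.

CD lower bound = 6, actual |A + B| = 10.


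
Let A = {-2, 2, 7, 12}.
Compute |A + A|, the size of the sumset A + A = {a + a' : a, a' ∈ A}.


A + A = {a + a' : a, a' ∈ A}; |A| = 4.
General bounds: 2|A| - 1 ≤ |A + A| ≤ |A|(|A|+1)/2, i.e. 7 ≤ |A + A| ≤ 10.
Lower bound 2|A|-1 is attained iff A is an arithmetic progression.
Enumerate sums a + a' for a ≤ a' (symmetric, so this suffices):
a = -2: -2+-2=-4, -2+2=0, -2+7=5, -2+12=10
a = 2: 2+2=4, 2+7=9, 2+12=14
a = 7: 7+7=14, 7+12=19
a = 12: 12+12=24
Distinct sums: {-4, 0, 4, 5, 9, 10, 14, 19, 24}
|A + A| = 9

|A + A| = 9


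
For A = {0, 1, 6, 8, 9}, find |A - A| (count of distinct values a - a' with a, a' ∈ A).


A - A = {a - a' : a, a' ∈ A}; |A| = 5.
Bounds: 2|A|-1 ≤ |A - A| ≤ |A|² - |A| + 1, i.e. 9 ≤ |A - A| ≤ 21.
Note: 0 ∈ A - A always (from a - a). The set is symmetric: if d ∈ A - A then -d ∈ A - A.
Enumerate nonzero differences d = a - a' with a > a' (then include -d):
Positive differences: {1, 2, 3, 5, 6, 7, 8, 9}
Full difference set: {0} ∪ (positive diffs) ∪ (negative diffs).
|A - A| = 1 + 2·8 = 17 (matches direct enumeration: 17).

|A - A| = 17


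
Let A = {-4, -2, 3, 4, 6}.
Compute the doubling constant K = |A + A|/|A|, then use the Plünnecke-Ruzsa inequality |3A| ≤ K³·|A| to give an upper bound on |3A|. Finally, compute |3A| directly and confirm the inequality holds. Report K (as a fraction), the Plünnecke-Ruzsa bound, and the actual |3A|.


|A| = 5.
Step 1: Compute A + A by enumerating all 25 pairs.
A + A = {-8, -6, -4, -1, 0, 1, 2, 4, 6, 7, 8, 9, 10, 12}, so |A + A| = 14.
Step 2: Doubling constant K = |A + A|/|A| = 14/5 = 14/5 ≈ 2.8000.
Step 3: Plünnecke-Ruzsa gives |3A| ≤ K³·|A| = (2.8000)³ · 5 ≈ 109.7600.
Step 4: Compute 3A = A + A + A directly by enumerating all triples (a,b,c) ∈ A³; |3A| = 26.
Step 5: Check 26 ≤ 109.7600? Yes ✓.

K = 14/5, Plünnecke-Ruzsa bound K³|A| ≈ 109.7600, |3A| = 26, inequality holds.


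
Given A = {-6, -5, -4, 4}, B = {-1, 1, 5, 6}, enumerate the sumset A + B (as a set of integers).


A + B = {a + b : a ∈ A, b ∈ B}.
Enumerate all |A|·|B| = 4·4 = 16 pairs (a, b) and collect distinct sums.
a = -6: -6+-1=-7, -6+1=-5, -6+5=-1, -6+6=0
a = -5: -5+-1=-6, -5+1=-4, -5+5=0, -5+6=1
a = -4: -4+-1=-5, -4+1=-3, -4+5=1, -4+6=2
a = 4: 4+-1=3, 4+1=5, 4+5=9, 4+6=10
Collecting distinct sums: A + B = {-7, -6, -5, -4, -3, -1, 0, 1, 2, 3, 5, 9, 10}
|A + B| = 13

A + B = {-7, -6, -5, -4, -3, -1, 0, 1, 2, 3, 5, 9, 10}


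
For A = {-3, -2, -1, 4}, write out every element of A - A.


A - A = {a - a' : a, a' ∈ A}.
Compute a - a' for each ordered pair (a, a'):
a = -3: -3--3=0, -3--2=-1, -3--1=-2, -3-4=-7
a = -2: -2--3=1, -2--2=0, -2--1=-1, -2-4=-6
a = -1: -1--3=2, -1--2=1, -1--1=0, -1-4=-5
a = 4: 4--3=7, 4--2=6, 4--1=5, 4-4=0
Collecting distinct values (and noting 0 appears from a-a):
A - A = {-7, -6, -5, -2, -1, 0, 1, 2, 5, 6, 7}
|A - A| = 11

A - A = {-7, -6, -5, -2, -1, 0, 1, 2, 5, 6, 7}


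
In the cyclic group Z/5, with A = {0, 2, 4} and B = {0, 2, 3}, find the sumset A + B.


Work in Z/5Z: reduce every sum a + b modulo 5.
Enumerate all 9 pairs:
a = 0: 0+0=0, 0+2=2, 0+3=3
a = 2: 2+0=2, 2+2=4, 2+3=0
a = 4: 4+0=4, 4+2=1, 4+3=2
Distinct residues collected: {0, 1, 2, 3, 4}
|A + B| = 5 (out of 5 total residues).

A + B = {0, 1, 2, 3, 4}


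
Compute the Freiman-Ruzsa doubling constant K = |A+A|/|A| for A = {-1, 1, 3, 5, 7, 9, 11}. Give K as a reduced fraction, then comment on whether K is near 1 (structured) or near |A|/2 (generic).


|A| = 7.
Compute A + A by enumerating all 49 pairs.
A + A = {-2, 0, 2, 4, 6, 8, 10, 12, 14, 16, 18, 20, 22}, so |A + A| = 13.
K = |A + A| / |A| = 13/7 (already in lowest terms) ≈ 1.8571.
Reference: AP of size 7 gives K = 13/7 ≈ 1.8571; a fully generic set of size 7 gives K ≈ 4.0000.

|A| = 7, |A + A| = 13, K = 13/7.


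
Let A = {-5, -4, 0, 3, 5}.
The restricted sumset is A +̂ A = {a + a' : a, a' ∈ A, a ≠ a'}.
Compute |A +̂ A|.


Restricted sumset: A +̂ A = {a + a' : a ∈ A, a' ∈ A, a ≠ a'}.
Equivalently, take A + A and drop any sum 2a that is achievable ONLY as a + a for a ∈ A (i.e. sums representable only with equal summands).
Enumerate pairs (a, a') with a < a' (symmetric, so each unordered pair gives one sum; this covers all a ≠ a'):
  -5 + -4 = -9
  -5 + 0 = -5
  -5 + 3 = -2
  -5 + 5 = 0
  -4 + 0 = -4
  -4 + 3 = -1
  -4 + 5 = 1
  0 + 3 = 3
  0 + 5 = 5
  3 + 5 = 8
Collected distinct sums: {-9, -5, -4, -2, -1, 0, 1, 3, 5, 8}
|A +̂ A| = 10
(Reference bound: |A +̂ A| ≥ 2|A| - 3 for |A| ≥ 2, with |A| = 5 giving ≥ 7.)

|A +̂ A| = 10


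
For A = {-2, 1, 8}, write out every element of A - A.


A - A = {a - a' : a, a' ∈ A}.
Compute a - a' for each ordered pair (a, a'):
a = -2: -2--2=0, -2-1=-3, -2-8=-10
a = 1: 1--2=3, 1-1=0, 1-8=-7
a = 8: 8--2=10, 8-1=7, 8-8=0
Collecting distinct values (and noting 0 appears from a-a):
A - A = {-10, -7, -3, 0, 3, 7, 10}
|A - A| = 7

A - A = {-10, -7, -3, 0, 3, 7, 10}


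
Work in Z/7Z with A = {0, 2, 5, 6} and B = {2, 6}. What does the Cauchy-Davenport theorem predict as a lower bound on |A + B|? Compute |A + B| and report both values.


Cauchy-Davenport: |A + B| ≥ min(p, |A| + |B| - 1) for A, B nonempty in Z/pZ.
|A| = 4, |B| = 2, p = 7.
CD lower bound = min(7, 4 + 2 - 1) = min(7, 5) = 5.
Compute A + B mod 7 directly:
a = 0: 0+2=2, 0+6=6
a = 2: 2+2=4, 2+6=1
a = 5: 5+2=0, 5+6=4
a = 6: 6+2=1, 6+6=5
A + B = {0, 1, 2, 4, 5, 6}, so |A + B| = 6.
Verify: 6 ≥ 5? Yes ✓.

CD lower bound = 5, actual |A + B| = 6.


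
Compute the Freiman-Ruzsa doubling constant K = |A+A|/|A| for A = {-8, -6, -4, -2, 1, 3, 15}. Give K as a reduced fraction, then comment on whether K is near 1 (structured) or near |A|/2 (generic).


|A| = 7.
Compute A + A by enumerating all 49 pairs.
A + A = {-16, -14, -12, -10, -8, -7, -6, -5, -4, -3, -1, 1, 2, 4, 6, 7, 9, 11, 13, 16, 18, 30}, so |A + A| = 22.
K = |A + A| / |A| = 22/7 (already in lowest terms) ≈ 3.1429.
Reference: AP of size 7 gives K = 13/7 ≈ 1.8571; a fully generic set of size 7 gives K ≈ 4.0000.

|A| = 7, |A + A| = 22, K = 22/7.


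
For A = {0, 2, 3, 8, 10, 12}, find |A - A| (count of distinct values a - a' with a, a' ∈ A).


A - A = {a - a' : a, a' ∈ A}; |A| = 6.
Bounds: 2|A|-1 ≤ |A - A| ≤ |A|² - |A| + 1, i.e. 11 ≤ |A - A| ≤ 31.
Note: 0 ∈ A - A always (from a - a). The set is symmetric: if d ∈ A - A then -d ∈ A - A.
Enumerate nonzero differences d = a - a' with a > a' (then include -d):
Positive differences: {1, 2, 3, 4, 5, 6, 7, 8, 9, 10, 12}
Full difference set: {0} ∪ (positive diffs) ∪ (negative diffs).
|A - A| = 1 + 2·11 = 23 (matches direct enumeration: 23).

|A - A| = 23


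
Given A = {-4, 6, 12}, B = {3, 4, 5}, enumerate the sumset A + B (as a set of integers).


A + B = {a + b : a ∈ A, b ∈ B}.
Enumerate all |A|·|B| = 3·3 = 9 pairs (a, b) and collect distinct sums.
a = -4: -4+3=-1, -4+4=0, -4+5=1
a = 6: 6+3=9, 6+4=10, 6+5=11
a = 12: 12+3=15, 12+4=16, 12+5=17
Collecting distinct sums: A + B = {-1, 0, 1, 9, 10, 11, 15, 16, 17}
|A + B| = 9

A + B = {-1, 0, 1, 9, 10, 11, 15, 16, 17}


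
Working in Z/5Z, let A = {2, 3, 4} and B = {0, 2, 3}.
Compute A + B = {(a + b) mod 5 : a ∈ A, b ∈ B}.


Work in Z/5Z: reduce every sum a + b modulo 5.
Enumerate all 9 pairs:
a = 2: 2+0=2, 2+2=4, 2+3=0
a = 3: 3+0=3, 3+2=0, 3+3=1
a = 4: 4+0=4, 4+2=1, 4+3=2
Distinct residues collected: {0, 1, 2, 3, 4}
|A + B| = 5 (out of 5 total residues).

A + B = {0, 1, 2, 3, 4}


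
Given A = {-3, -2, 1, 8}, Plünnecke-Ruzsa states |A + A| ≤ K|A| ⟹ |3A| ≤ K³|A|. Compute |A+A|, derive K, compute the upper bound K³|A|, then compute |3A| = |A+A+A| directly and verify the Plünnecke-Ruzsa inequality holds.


|A| = 4.
Step 1: Compute A + A by enumerating all 16 pairs.
A + A = {-6, -5, -4, -2, -1, 2, 5, 6, 9, 16}, so |A + A| = 10.
Step 2: Doubling constant K = |A + A|/|A| = 10/4 = 10/4 ≈ 2.5000.
Step 3: Plünnecke-Ruzsa gives |3A| ≤ K³·|A| = (2.5000)³ · 4 ≈ 62.5000.
Step 4: Compute 3A = A + A + A directly by enumerating all triples (a,b,c) ∈ A³; |3A| = 19.
Step 5: Check 19 ≤ 62.5000? Yes ✓.

K = 10/4, Plünnecke-Ruzsa bound K³|A| ≈ 62.5000, |3A| = 19, inequality holds.


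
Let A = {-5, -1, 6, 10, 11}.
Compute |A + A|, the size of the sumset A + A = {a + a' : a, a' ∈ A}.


A + A = {a + a' : a, a' ∈ A}; |A| = 5.
General bounds: 2|A| - 1 ≤ |A + A| ≤ |A|(|A|+1)/2, i.e. 9 ≤ |A + A| ≤ 15.
Lower bound 2|A|-1 is attained iff A is an arithmetic progression.
Enumerate sums a + a' for a ≤ a' (symmetric, so this suffices):
a = -5: -5+-5=-10, -5+-1=-6, -5+6=1, -5+10=5, -5+11=6
a = -1: -1+-1=-2, -1+6=5, -1+10=9, -1+11=10
a = 6: 6+6=12, 6+10=16, 6+11=17
a = 10: 10+10=20, 10+11=21
a = 11: 11+11=22
Distinct sums: {-10, -6, -2, 1, 5, 6, 9, 10, 12, 16, 17, 20, 21, 22}
|A + A| = 14

|A + A| = 14


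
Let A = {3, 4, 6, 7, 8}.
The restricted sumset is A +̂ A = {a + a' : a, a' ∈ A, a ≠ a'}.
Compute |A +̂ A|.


Restricted sumset: A +̂ A = {a + a' : a ∈ A, a' ∈ A, a ≠ a'}.
Equivalently, take A + A and drop any sum 2a that is achievable ONLY as a + a for a ∈ A (i.e. sums representable only with equal summands).
Enumerate pairs (a, a') with a < a' (symmetric, so each unordered pair gives one sum; this covers all a ≠ a'):
  3 + 4 = 7
  3 + 6 = 9
  3 + 7 = 10
  3 + 8 = 11
  4 + 6 = 10
  4 + 7 = 11
  4 + 8 = 12
  6 + 7 = 13
  6 + 8 = 14
  7 + 8 = 15
Collected distinct sums: {7, 9, 10, 11, 12, 13, 14, 15}
|A +̂ A| = 8
(Reference bound: |A +̂ A| ≥ 2|A| - 3 for |A| ≥ 2, with |A| = 5 giving ≥ 7.)

|A +̂ A| = 8


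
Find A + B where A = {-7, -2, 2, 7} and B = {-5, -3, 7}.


A + B = {a + b : a ∈ A, b ∈ B}.
Enumerate all |A|·|B| = 4·3 = 12 pairs (a, b) and collect distinct sums.
a = -7: -7+-5=-12, -7+-3=-10, -7+7=0
a = -2: -2+-5=-7, -2+-3=-5, -2+7=5
a = 2: 2+-5=-3, 2+-3=-1, 2+7=9
a = 7: 7+-5=2, 7+-3=4, 7+7=14
Collecting distinct sums: A + B = {-12, -10, -7, -5, -3, -1, 0, 2, 4, 5, 9, 14}
|A + B| = 12

A + B = {-12, -10, -7, -5, -3, -1, 0, 2, 4, 5, 9, 14}


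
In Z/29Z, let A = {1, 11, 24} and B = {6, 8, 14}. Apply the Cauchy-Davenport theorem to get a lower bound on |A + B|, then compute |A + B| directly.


Cauchy-Davenport: |A + B| ≥ min(p, |A| + |B| - 1) for A, B nonempty in Z/pZ.
|A| = 3, |B| = 3, p = 29.
CD lower bound = min(29, 3 + 3 - 1) = min(29, 5) = 5.
Compute A + B mod 29 directly:
a = 1: 1+6=7, 1+8=9, 1+14=15
a = 11: 11+6=17, 11+8=19, 11+14=25
a = 24: 24+6=1, 24+8=3, 24+14=9
A + B = {1, 3, 7, 9, 15, 17, 19, 25}, so |A + B| = 8.
Verify: 8 ≥ 5? Yes ✓.

CD lower bound = 5, actual |A + B| = 8.


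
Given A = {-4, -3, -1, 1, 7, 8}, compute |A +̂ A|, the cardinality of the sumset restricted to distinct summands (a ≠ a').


Restricted sumset: A +̂ A = {a + a' : a ∈ A, a' ∈ A, a ≠ a'}.
Equivalently, take A + A and drop any sum 2a that is achievable ONLY as a + a for a ∈ A (i.e. sums representable only with equal summands).
Enumerate pairs (a, a') with a < a' (symmetric, so each unordered pair gives one sum; this covers all a ≠ a'):
  -4 + -3 = -7
  -4 + -1 = -5
  -4 + 1 = -3
  -4 + 7 = 3
  -4 + 8 = 4
  -3 + -1 = -4
  -3 + 1 = -2
  -3 + 7 = 4
  -3 + 8 = 5
  -1 + 1 = 0
  -1 + 7 = 6
  -1 + 8 = 7
  1 + 7 = 8
  1 + 8 = 9
  7 + 8 = 15
Collected distinct sums: {-7, -5, -4, -3, -2, 0, 3, 4, 5, 6, 7, 8, 9, 15}
|A +̂ A| = 14
(Reference bound: |A +̂ A| ≥ 2|A| - 3 for |A| ≥ 2, with |A| = 6 giving ≥ 9.)

|A +̂ A| = 14


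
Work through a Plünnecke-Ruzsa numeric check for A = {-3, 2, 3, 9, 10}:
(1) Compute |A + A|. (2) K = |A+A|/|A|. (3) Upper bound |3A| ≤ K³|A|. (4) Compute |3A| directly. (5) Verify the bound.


|A| = 5.
Step 1: Compute A + A by enumerating all 25 pairs.
A + A = {-6, -1, 0, 4, 5, 6, 7, 11, 12, 13, 18, 19, 20}, so |A + A| = 13.
Step 2: Doubling constant K = |A + A|/|A| = 13/5 = 13/5 ≈ 2.6000.
Step 3: Plünnecke-Ruzsa gives |3A| ≤ K³·|A| = (2.6000)³ · 5 ≈ 87.8800.
Step 4: Compute 3A = A + A + A directly by enumerating all triples (a,b,c) ∈ A³; |3A| = 25.
Step 5: Check 25 ≤ 87.8800? Yes ✓.

K = 13/5, Plünnecke-Ruzsa bound K³|A| ≈ 87.8800, |3A| = 25, inequality holds.


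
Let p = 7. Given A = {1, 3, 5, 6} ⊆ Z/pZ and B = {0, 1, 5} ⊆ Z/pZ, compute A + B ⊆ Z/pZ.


Work in Z/7Z: reduce every sum a + b modulo 7.
Enumerate all 12 pairs:
a = 1: 1+0=1, 1+1=2, 1+5=6
a = 3: 3+0=3, 3+1=4, 3+5=1
a = 5: 5+0=5, 5+1=6, 5+5=3
a = 6: 6+0=6, 6+1=0, 6+5=4
Distinct residues collected: {0, 1, 2, 3, 4, 5, 6}
|A + B| = 7 (out of 7 total residues).

A + B = {0, 1, 2, 3, 4, 5, 6}


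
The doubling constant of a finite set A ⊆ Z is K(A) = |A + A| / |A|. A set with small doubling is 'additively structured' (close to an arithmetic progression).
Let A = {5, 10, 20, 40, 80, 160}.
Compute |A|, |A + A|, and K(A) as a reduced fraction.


|A| = 6.
Compute A + A by enumerating all 36 pairs.
A + A = {10, 15, 20, 25, 30, 40, 45, 50, 60, 80, 85, 90, 100, 120, 160, 165, 170, 180, 200, 240, 320}, so |A + A| = 21.
K = |A + A| / |A| = 21/6 = 7/2 ≈ 3.5000.
Reference: AP of size 6 gives K = 11/6 ≈ 1.8333; a fully generic set of size 6 gives K ≈ 3.5000.

|A| = 6, |A + A| = 21, K = 21/6 = 7/2.


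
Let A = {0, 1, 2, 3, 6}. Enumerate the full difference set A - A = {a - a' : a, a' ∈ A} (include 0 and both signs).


A - A = {a - a' : a, a' ∈ A}.
Compute a - a' for each ordered pair (a, a'):
a = 0: 0-0=0, 0-1=-1, 0-2=-2, 0-3=-3, 0-6=-6
a = 1: 1-0=1, 1-1=0, 1-2=-1, 1-3=-2, 1-6=-5
a = 2: 2-0=2, 2-1=1, 2-2=0, 2-3=-1, 2-6=-4
a = 3: 3-0=3, 3-1=2, 3-2=1, 3-3=0, 3-6=-3
a = 6: 6-0=6, 6-1=5, 6-2=4, 6-3=3, 6-6=0
Collecting distinct values (and noting 0 appears from a-a):
A - A = {-6, -5, -4, -3, -2, -1, 0, 1, 2, 3, 4, 5, 6}
|A - A| = 13

A - A = {-6, -5, -4, -3, -2, -1, 0, 1, 2, 3, 4, 5, 6}


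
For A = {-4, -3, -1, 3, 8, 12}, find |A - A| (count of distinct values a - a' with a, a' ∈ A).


A - A = {a - a' : a, a' ∈ A}; |A| = 6.
Bounds: 2|A|-1 ≤ |A - A| ≤ |A|² - |A| + 1, i.e. 11 ≤ |A - A| ≤ 31.
Note: 0 ∈ A - A always (from a - a). The set is symmetric: if d ∈ A - A then -d ∈ A - A.
Enumerate nonzero differences d = a - a' with a > a' (then include -d):
Positive differences: {1, 2, 3, 4, 5, 6, 7, 9, 11, 12, 13, 15, 16}
Full difference set: {0} ∪ (positive diffs) ∪ (negative diffs).
|A - A| = 1 + 2·13 = 27 (matches direct enumeration: 27).

|A - A| = 27


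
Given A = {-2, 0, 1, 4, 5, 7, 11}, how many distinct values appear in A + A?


A + A = {a + a' : a, a' ∈ A}; |A| = 7.
General bounds: 2|A| - 1 ≤ |A + A| ≤ |A|(|A|+1)/2, i.e. 13 ≤ |A + A| ≤ 28.
Lower bound 2|A|-1 is attained iff A is an arithmetic progression.
Enumerate sums a + a' for a ≤ a' (symmetric, so this suffices):
a = -2: -2+-2=-4, -2+0=-2, -2+1=-1, -2+4=2, -2+5=3, -2+7=5, -2+11=9
a = 0: 0+0=0, 0+1=1, 0+4=4, 0+5=5, 0+7=7, 0+11=11
a = 1: 1+1=2, 1+4=5, 1+5=6, 1+7=8, 1+11=12
a = 4: 4+4=8, 4+5=9, 4+7=11, 4+11=15
a = 5: 5+5=10, 5+7=12, 5+11=16
a = 7: 7+7=14, 7+11=18
a = 11: 11+11=22
Distinct sums: {-4, -2, -1, 0, 1, 2, 3, 4, 5, 6, 7, 8, 9, 10, 11, 12, 14, 15, 16, 18, 22}
|A + A| = 21

|A + A| = 21


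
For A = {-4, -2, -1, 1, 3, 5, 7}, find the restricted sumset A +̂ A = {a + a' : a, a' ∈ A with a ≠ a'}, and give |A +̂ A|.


Restricted sumset: A +̂ A = {a + a' : a ∈ A, a' ∈ A, a ≠ a'}.
Equivalently, take A + A and drop any sum 2a that is achievable ONLY as a + a for a ∈ A (i.e. sums representable only with equal summands).
Enumerate pairs (a, a') with a < a' (symmetric, so each unordered pair gives one sum; this covers all a ≠ a'):
  -4 + -2 = -6
  -4 + -1 = -5
  -4 + 1 = -3
  -4 + 3 = -1
  -4 + 5 = 1
  -4 + 7 = 3
  -2 + -1 = -3
  -2 + 1 = -1
  -2 + 3 = 1
  -2 + 5 = 3
  -2 + 7 = 5
  -1 + 1 = 0
  -1 + 3 = 2
  -1 + 5 = 4
  -1 + 7 = 6
  1 + 3 = 4
  1 + 5 = 6
  1 + 7 = 8
  3 + 5 = 8
  3 + 7 = 10
  5 + 7 = 12
Collected distinct sums: {-6, -5, -3, -1, 0, 1, 2, 3, 4, 5, 6, 8, 10, 12}
|A +̂ A| = 14
(Reference bound: |A +̂ A| ≥ 2|A| - 3 for |A| ≥ 2, with |A| = 7 giving ≥ 11.)

|A +̂ A| = 14


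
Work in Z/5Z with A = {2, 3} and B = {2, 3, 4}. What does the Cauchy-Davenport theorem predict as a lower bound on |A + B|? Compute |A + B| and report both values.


Cauchy-Davenport: |A + B| ≥ min(p, |A| + |B| - 1) for A, B nonempty in Z/pZ.
|A| = 2, |B| = 3, p = 5.
CD lower bound = min(5, 2 + 3 - 1) = min(5, 4) = 4.
Compute A + B mod 5 directly:
a = 2: 2+2=4, 2+3=0, 2+4=1
a = 3: 3+2=0, 3+3=1, 3+4=2
A + B = {0, 1, 2, 4}, so |A + B| = 4.
Verify: 4 ≥ 4? Yes ✓.

CD lower bound = 4, actual |A + B| = 4.


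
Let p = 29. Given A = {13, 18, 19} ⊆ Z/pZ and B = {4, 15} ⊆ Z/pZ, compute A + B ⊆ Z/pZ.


Work in Z/29Z: reduce every sum a + b modulo 29.
Enumerate all 6 pairs:
a = 13: 13+4=17, 13+15=28
a = 18: 18+4=22, 18+15=4
a = 19: 19+4=23, 19+15=5
Distinct residues collected: {4, 5, 17, 22, 23, 28}
|A + B| = 6 (out of 29 total residues).

A + B = {4, 5, 17, 22, 23, 28}


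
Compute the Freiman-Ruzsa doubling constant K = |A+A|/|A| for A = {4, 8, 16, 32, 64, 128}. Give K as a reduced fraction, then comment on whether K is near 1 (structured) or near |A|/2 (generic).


|A| = 6.
Compute A + A by enumerating all 36 pairs.
A + A = {8, 12, 16, 20, 24, 32, 36, 40, 48, 64, 68, 72, 80, 96, 128, 132, 136, 144, 160, 192, 256}, so |A + A| = 21.
K = |A + A| / |A| = 21/6 = 7/2 ≈ 3.5000.
Reference: AP of size 6 gives K = 11/6 ≈ 1.8333; a fully generic set of size 6 gives K ≈ 3.5000.

|A| = 6, |A + A| = 21, K = 21/6 = 7/2.


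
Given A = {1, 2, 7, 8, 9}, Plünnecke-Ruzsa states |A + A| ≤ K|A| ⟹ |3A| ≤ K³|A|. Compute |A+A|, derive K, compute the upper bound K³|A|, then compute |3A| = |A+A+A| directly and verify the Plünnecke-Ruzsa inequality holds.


|A| = 5.
Step 1: Compute A + A by enumerating all 25 pairs.
A + A = {2, 3, 4, 8, 9, 10, 11, 14, 15, 16, 17, 18}, so |A + A| = 12.
Step 2: Doubling constant K = |A + A|/|A| = 12/5 = 12/5 ≈ 2.4000.
Step 3: Plünnecke-Ruzsa gives |3A| ≤ K³·|A| = (2.4000)³ · 5 ≈ 69.1200.
Step 4: Compute 3A = A + A + A directly by enumerating all triples (a,b,c) ∈ A³; |3A| = 22.
Step 5: Check 22 ≤ 69.1200? Yes ✓.

K = 12/5, Plünnecke-Ruzsa bound K³|A| ≈ 69.1200, |3A| = 22, inequality holds.


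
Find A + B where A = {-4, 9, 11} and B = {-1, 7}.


A + B = {a + b : a ∈ A, b ∈ B}.
Enumerate all |A|·|B| = 3·2 = 6 pairs (a, b) and collect distinct sums.
a = -4: -4+-1=-5, -4+7=3
a = 9: 9+-1=8, 9+7=16
a = 11: 11+-1=10, 11+7=18
Collecting distinct sums: A + B = {-5, 3, 8, 10, 16, 18}
|A + B| = 6

A + B = {-5, 3, 8, 10, 16, 18}


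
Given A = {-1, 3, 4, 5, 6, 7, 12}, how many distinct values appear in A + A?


A + A = {a + a' : a, a' ∈ A}; |A| = 7.
General bounds: 2|A| - 1 ≤ |A + A| ≤ |A|(|A|+1)/2, i.e. 13 ≤ |A + A| ≤ 28.
Lower bound 2|A|-1 is attained iff A is an arithmetic progression.
Enumerate sums a + a' for a ≤ a' (symmetric, so this suffices):
a = -1: -1+-1=-2, -1+3=2, -1+4=3, -1+5=4, -1+6=5, -1+7=6, -1+12=11
a = 3: 3+3=6, 3+4=7, 3+5=8, 3+6=9, 3+7=10, 3+12=15
a = 4: 4+4=8, 4+5=9, 4+6=10, 4+7=11, 4+12=16
a = 5: 5+5=10, 5+6=11, 5+7=12, 5+12=17
a = 6: 6+6=12, 6+7=13, 6+12=18
a = 7: 7+7=14, 7+12=19
a = 12: 12+12=24
Distinct sums: {-2, 2, 3, 4, 5, 6, 7, 8, 9, 10, 11, 12, 13, 14, 15, 16, 17, 18, 19, 24}
|A + A| = 20

|A + A| = 20


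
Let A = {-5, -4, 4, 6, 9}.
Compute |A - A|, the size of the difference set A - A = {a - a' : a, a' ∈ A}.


A - A = {a - a' : a, a' ∈ A}; |A| = 5.
Bounds: 2|A|-1 ≤ |A - A| ≤ |A|² - |A| + 1, i.e. 9 ≤ |A - A| ≤ 21.
Note: 0 ∈ A - A always (from a - a). The set is symmetric: if d ∈ A - A then -d ∈ A - A.
Enumerate nonzero differences d = a - a' with a > a' (then include -d):
Positive differences: {1, 2, 3, 5, 8, 9, 10, 11, 13, 14}
Full difference set: {0} ∪ (positive diffs) ∪ (negative diffs).
|A - A| = 1 + 2·10 = 21 (matches direct enumeration: 21).

|A - A| = 21


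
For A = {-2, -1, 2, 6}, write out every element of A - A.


A - A = {a - a' : a, a' ∈ A}.
Compute a - a' for each ordered pair (a, a'):
a = -2: -2--2=0, -2--1=-1, -2-2=-4, -2-6=-8
a = -1: -1--2=1, -1--1=0, -1-2=-3, -1-6=-7
a = 2: 2--2=4, 2--1=3, 2-2=0, 2-6=-4
a = 6: 6--2=8, 6--1=7, 6-2=4, 6-6=0
Collecting distinct values (and noting 0 appears from a-a):
A - A = {-8, -7, -4, -3, -1, 0, 1, 3, 4, 7, 8}
|A - A| = 11

A - A = {-8, -7, -4, -3, -1, 0, 1, 3, 4, 7, 8}


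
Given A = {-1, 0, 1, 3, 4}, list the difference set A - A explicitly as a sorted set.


A - A = {a - a' : a, a' ∈ A}.
Compute a - a' for each ordered pair (a, a'):
a = -1: -1--1=0, -1-0=-1, -1-1=-2, -1-3=-4, -1-4=-5
a = 0: 0--1=1, 0-0=0, 0-1=-1, 0-3=-3, 0-4=-4
a = 1: 1--1=2, 1-0=1, 1-1=0, 1-3=-2, 1-4=-3
a = 3: 3--1=4, 3-0=3, 3-1=2, 3-3=0, 3-4=-1
a = 4: 4--1=5, 4-0=4, 4-1=3, 4-3=1, 4-4=0
Collecting distinct values (and noting 0 appears from a-a):
A - A = {-5, -4, -3, -2, -1, 0, 1, 2, 3, 4, 5}
|A - A| = 11

A - A = {-5, -4, -3, -2, -1, 0, 1, 2, 3, 4, 5}


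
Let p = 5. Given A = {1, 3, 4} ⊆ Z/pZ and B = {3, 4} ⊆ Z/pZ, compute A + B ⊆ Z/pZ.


Work in Z/5Z: reduce every sum a + b modulo 5.
Enumerate all 6 pairs:
a = 1: 1+3=4, 1+4=0
a = 3: 3+3=1, 3+4=2
a = 4: 4+3=2, 4+4=3
Distinct residues collected: {0, 1, 2, 3, 4}
|A + B| = 5 (out of 5 total residues).

A + B = {0, 1, 2, 3, 4}


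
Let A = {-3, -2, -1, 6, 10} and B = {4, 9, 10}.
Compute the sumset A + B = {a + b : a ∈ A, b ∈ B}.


A + B = {a + b : a ∈ A, b ∈ B}.
Enumerate all |A|·|B| = 5·3 = 15 pairs (a, b) and collect distinct sums.
a = -3: -3+4=1, -3+9=6, -3+10=7
a = -2: -2+4=2, -2+9=7, -2+10=8
a = -1: -1+4=3, -1+9=8, -1+10=9
a = 6: 6+4=10, 6+9=15, 6+10=16
a = 10: 10+4=14, 10+9=19, 10+10=20
Collecting distinct sums: A + B = {1, 2, 3, 6, 7, 8, 9, 10, 14, 15, 16, 19, 20}
|A + B| = 13

A + B = {1, 2, 3, 6, 7, 8, 9, 10, 14, 15, 16, 19, 20}


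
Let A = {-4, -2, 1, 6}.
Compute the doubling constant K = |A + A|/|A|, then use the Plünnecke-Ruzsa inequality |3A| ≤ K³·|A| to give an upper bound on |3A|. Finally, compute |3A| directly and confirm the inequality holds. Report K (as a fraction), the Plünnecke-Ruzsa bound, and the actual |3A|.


|A| = 4.
Step 1: Compute A + A by enumerating all 16 pairs.
A + A = {-8, -6, -4, -3, -1, 2, 4, 7, 12}, so |A + A| = 9.
Step 2: Doubling constant K = |A + A|/|A| = 9/4 = 9/4 ≈ 2.2500.
Step 3: Plünnecke-Ruzsa gives |3A| ≤ K³·|A| = (2.2500)³ · 4 ≈ 45.5625.
Step 4: Compute 3A = A + A + A directly by enumerating all triples (a,b,c) ∈ A³; |3A| = 16.
Step 5: Check 16 ≤ 45.5625? Yes ✓.

K = 9/4, Plünnecke-Ruzsa bound K³|A| ≈ 45.5625, |3A| = 16, inequality holds.


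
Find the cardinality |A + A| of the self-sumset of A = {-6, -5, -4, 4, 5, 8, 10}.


A + A = {a + a' : a, a' ∈ A}; |A| = 7.
General bounds: 2|A| - 1 ≤ |A + A| ≤ |A|(|A|+1)/2, i.e. 13 ≤ |A + A| ≤ 28.
Lower bound 2|A|-1 is attained iff A is an arithmetic progression.
Enumerate sums a + a' for a ≤ a' (symmetric, so this suffices):
a = -6: -6+-6=-12, -6+-5=-11, -6+-4=-10, -6+4=-2, -6+5=-1, -6+8=2, -6+10=4
a = -5: -5+-5=-10, -5+-4=-9, -5+4=-1, -5+5=0, -5+8=3, -5+10=5
a = -4: -4+-4=-8, -4+4=0, -4+5=1, -4+8=4, -4+10=6
a = 4: 4+4=8, 4+5=9, 4+8=12, 4+10=14
a = 5: 5+5=10, 5+8=13, 5+10=15
a = 8: 8+8=16, 8+10=18
a = 10: 10+10=20
Distinct sums: {-12, -11, -10, -9, -8, -2, -1, 0, 1, 2, 3, 4, 5, 6, 8, 9, 10, 12, 13, 14, 15, 16, 18, 20}
|A + A| = 24

|A + A| = 24


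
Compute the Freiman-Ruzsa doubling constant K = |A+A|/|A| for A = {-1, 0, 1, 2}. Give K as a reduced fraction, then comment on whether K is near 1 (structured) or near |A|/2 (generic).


|A| = 4.
Compute A + A by enumerating all 16 pairs.
A + A = {-2, -1, 0, 1, 2, 3, 4}, so |A + A| = 7.
K = |A + A| / |A| = 7/4 (already in lowest terms) ≈ 1.7500.
Reference: AP of size 4 gives K = 7/4 ≈ 1.7500; a fully generic set of size 4 gives K ≈ 2.5000.

|A| = 4, |A + A| = 7, K = 7/4.


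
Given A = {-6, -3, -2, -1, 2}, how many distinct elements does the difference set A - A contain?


A - A = {a - a' : a, a' ∈ A}; |A| = 5.
Bounds: 2|A|-1 ≤ |A - A| ≤ |A|² - |A| + 1, i.e. 9 ≤ |A - A| ≤ 21.
Note: 0 ∈ A - A always (from a - a). The set is symmetric: if d ∈ A - A then -d ∈ A - A.
Enumerate nonzero differences d = a - a' with a > a' (then include -d):
Positive differences: {1, 2, 3, 4, 5, 8}
Full difference set: {0} ∪ (positive diffs) ∪ (negative diffs).
|A - A| = 1 + 2·6 = 13 (matches direct enumeration: 13).

|A - A| = 13


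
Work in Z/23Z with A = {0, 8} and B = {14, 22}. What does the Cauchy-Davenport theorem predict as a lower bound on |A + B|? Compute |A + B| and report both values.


Cauchy-Davenport: |A + B| ≥ min(p, |A| + |B| - 1) for A, B nonempty in Z/pZ.
|A| = 2, |B| = 2, p = 23.
CD lower bound = min(23, 2 + 2 - 1) = min(23, 3) = 3.
Compute A + B mod 23 directly:
a = 0: 0+14=14, 0+22=22
a = 8: 8+14=22, 8+22=7
A + B = {7, 14, 22}, so |A + B| = 3.
Verify: 3 ≥ 3? Yes ✓.

CD lower bound = 3, actual |A + B| = 3.


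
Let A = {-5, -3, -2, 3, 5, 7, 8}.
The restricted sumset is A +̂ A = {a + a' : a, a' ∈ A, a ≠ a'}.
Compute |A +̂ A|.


Restricted sumset: A +̂ A = {a + a' : a ∈ A, a' ∈ A, a ≠ a'}.
Equivalently, take A + A and drop any sum 2a that is achievable ONLY as a + a for a ∈ A (i.e. sums representable only with equal summands).
Enumerate pairs (a, a') with a < a' (symmetric, so each unordered pair gives one sum; this covers all a ≠ a'):
  -5 + -3 = -8
  -5 + -2 = -7
  -5 + 3 = -2
  -5 + 5 = 0
  -5 + 7 = 2
  -5 + 8 = 3
  -3 + -2 = -5
  -3 + 3 = 0
  -3 + 5 = 2
  -3 + 7 = 4
  -3 + 8 = 5
  -2 + 3 = 1
  -2 + 5 = 3
  -2 + 7 = 5
  -2 + 8 = 6
  3 + 5 = 8
  3 + 7 = 10
  3 + 8 = 11
  5 + 7 = 12
  5 + 8 = 13
  7 + 8 = 15
Collected distinct sums: {-8, -7, -5, -2, 0, 1, 2, 3, 4, 5, 6, 8, 10, 11, 12, 13, 15}
|A +̂ A| = 17
(Reference bound: |A +̂ A| ≥ 2|A| - 3 for |A| ≥ 2, with |A| = 7 giving ≥ 11.)

|A +̂ A| = 17


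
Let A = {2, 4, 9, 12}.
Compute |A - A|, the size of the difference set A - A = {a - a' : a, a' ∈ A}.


A - A = {a - a' : a, a' ∈ A}; |A| = 4.
Bounds: 2|A|-1 ≤ |A - A| ≤ |A|² - |A| + 1, i.e. 7 ≤ |A - A| ≤ 13.
Note: 0 ∈ A - A always (from a - a). The set is symmetric: if d ∈ A - A then -d ∈ A - A.
Enumerate nonzero differences d = a - a' with a > a' (then include -d):
Positive differences: {2, 3, 5, 7, 8, 10}
Full difference set: {0} ∪ (positive diffs) ∪ (negative diffs).
|A - A| = 1 + 2·6 = 13 (matches direct enumeration: 13).

|A - A| = 13


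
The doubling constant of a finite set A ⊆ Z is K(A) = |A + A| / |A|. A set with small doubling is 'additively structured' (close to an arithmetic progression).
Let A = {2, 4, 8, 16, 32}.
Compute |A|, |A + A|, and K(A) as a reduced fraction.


|A| = 5.
Compute A + A by enumerating all 25 pairs.
A + A = {4, 6, 8, 10, 12, 16, 18, 20, 24, 32, 34, 36, 40, 48, 64}, so |A + A| = 15.
K = |A + A| / |A| = 15/5 = 3/1 ≈ 3.0000.
Reference: AP of size 5 gives K = 9/5 ≈ 1.8000; a fully generic set of size 5 gives K ≈ 3.0000.

|A| = 5, |A + A| = 15, K = 15/5 = 3/1.


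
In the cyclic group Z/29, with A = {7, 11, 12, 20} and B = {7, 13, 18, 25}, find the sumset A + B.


Work in Z/29Z: reduce every sum a + b modulo 29.
Enumerate all 16 pairs:
a = 7: 7+7=14, 7+13=20, 7+18=25, 7+25=3
a = 11: 11+7=18, 11+13=24, 11+18=0, 11+25=7
a = 12: 12+7=19, 12+13=25, 12+18=1, 12+25=8
a = 20: 20+7=27, 20+13=4, 20+18=9, 20+25=16
Distinct residues collected: {0, 1, 3, 4, 7, 8, 9, 14, 16, 18, 19, 20, 24, 25, 27}
|A + B| = 15 (out of 29 total residues).

A + B = {0, 1, 3, 4, 7, 8, 9, 14, 16, 18, 19, 20, 24, 25, 27}


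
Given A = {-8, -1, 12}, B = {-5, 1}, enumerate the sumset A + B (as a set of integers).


A + B = {a + b : a ∈ A, b ∈ B}.
Enumerate all |A|·|B| = 3·2 = 6 pairs (a, b) and collect distinct sums.
a = -8: -8+-5=-13, -8+1=-7
a = -1: -1+-5=-6, -1+1=0
a = 12: 12+-5=7, 12+1=13
Collecting distinct sums: A + B = {-13, -7, -6, 0, 7, 13}
|A + B| = 6

A + B = {-13, -7, -6, 0, 7, 13}


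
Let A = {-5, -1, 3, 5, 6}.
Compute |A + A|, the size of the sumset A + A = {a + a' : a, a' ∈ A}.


A + A = {a + a' : a, a' ∈ A}; |A| = 5.
General bounds: 2|A| - 1 ≤ |A + A| ≤ |A|(|A|+1)/2, i.e. 9 ≤ |A + A| ≤ 15.
Lower bound 2|A|-1 is attained iff A is an arithmetic progression.
Enumerate sums a + a' for a ≤ a' (symmetric, so this suffices):
a = -5: -5+-5=-10, -5+-1=-6, -5+3=-2, -5+5=0, -5+6=1
a = -1: -1+-1=-2, -1+3=2, -1+5=4, -1+6=5
a = 3: 3+3=6, 3+5=8, 3+6=9
a = 5: 5+5=10, 5+6=11
a = 6: 6+6=12
Distinct sums: {-10, -6, -2, 0, 1, 2, 4, 5, 6, 8, 9, 10, 11, 12}
|A + A| = 14

|A + A| = 14


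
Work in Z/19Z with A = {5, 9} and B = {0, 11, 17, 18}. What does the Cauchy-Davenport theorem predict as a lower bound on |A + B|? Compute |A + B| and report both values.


Cauchy-Davenport: |A + B| ≥ min(p, |A| + |B| - 1) for A, B nonempty in Z/pZ.
|A| = 2, |B| = 4, p = 19.
CD lower bound = min(19, 2 + 4 - 1) = min(19, 5) = 5.
Compute A + B mod 19 directly:
a = 5: 5+0=5, 5+11=16, 5+17=3, 5+18=4
a = 9: 9+0=9, 9+11=1, 9+17=7, 9+18=8
A + B = {1, 3, 4, 5, 7, 8, 9, 16}, so |A + B| = 8.
Verify: 8 ≥ 5? Yes ✓.

CD lower bound = 5, actual |A + B| = 8.


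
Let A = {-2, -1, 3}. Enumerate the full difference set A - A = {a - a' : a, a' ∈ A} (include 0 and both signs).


A - A = {a - a' : a, a' ∈ A}.
Compute a - a' for each ordered pair (a, a'):
a = -2: -2--2=0, -2--1=-1, -2-3=-5
a = -1: -1--2=1, -1--1=0, -1-3=-4
a = 3: 3--2=5, 3--1=4, 3-3=0
Collecting distinct values (and noting 0 appears from a-a):
A - A = {-5, -4, -1, 0, 1, 4, 5}
|A - A| = 7

A - A = {-5, -4, -1, 0, 1, 4, 5}


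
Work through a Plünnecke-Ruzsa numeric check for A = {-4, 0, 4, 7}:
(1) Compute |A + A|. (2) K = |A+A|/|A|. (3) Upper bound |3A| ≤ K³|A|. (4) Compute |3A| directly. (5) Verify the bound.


|A| = 4.
Step 1: Compute A + A by enumerating all 16 pairs.
A + A = {-8, -4, 0, 3, 4, 7, 8, 11, 14}, so |A + A| = 9.
Step 2: Doubling constant K = |A + A|/|A| = 9/4 = 9/4 ≈ 2.2500.
Step 3: Plünnecke-Ruzsa gives |3A| ≤ K³·|A| = (2.2500)³ · 4 ≈ 45.5625.
Step 4: Compute 3A = A + A + A directly by enumerating all triples (a,b,c) ∈ A³; |3A| = 16.
Step 5: Check 16 ≤ 45.5625? Yes ✓.

K = 9/4, Plünnecke-Ruzsa bound K³|A| ≈ 45.5625, |3A| = 16, inequality holds.


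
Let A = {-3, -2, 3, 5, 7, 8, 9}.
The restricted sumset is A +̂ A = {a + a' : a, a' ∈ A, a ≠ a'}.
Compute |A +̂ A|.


Restricted sumset: A +̂ A = {a + a' : a ∈ A, a' ∈ A, a ≠ a'}.
Equivalently, take A + A and drop any sum 2a that is achievable ONLY as a + a for a ∈ A (i.e. sums representable only with equal summands).
Enumerate pairs (a, a') with a < a' (symmetric, so each unordered pair gives one sum; this covers all a ≠ a'):
  -3 + -2 = -5
  -3 + 3 = 0
  -3 + 5 = 2
  -3 + 7 = 4
  -3 + 8 = 5
  -3 + 9 = 6
  -2 + 3 = 1
  -2 + 5 = 3
  -2 + 7 = 5
  -2 + 8 = 6
  -2 + 9 = 7
  3 + 5 = 8
  3 + 7 = 10
  3 + 8 = 11
  3 + 9 = 12
  5 + 7 = 12
  5 + 8 = 13
  5 + 9 = 14
  7 + 8 = 15
  7 + 9 = 16
  8 + 9 = 17
Collected distinct sums: {-5, 0, 1, 2, 3, 4, 5, 6, 7, 8, 10, 11, 12, 13, 14, 15, 16, 17}
|A +̂ A| = 18
(Reference bound: |A +̂ A| ≥ 2|A| - 3 for |A| ≥ 2, with |A| = 7 giving ≥ 11.)

|A +̂ A| = 18


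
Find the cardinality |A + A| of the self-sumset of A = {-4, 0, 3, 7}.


A + A = {a + a' : a, a' ∈ A}; |A| = 4.
General bounds: 2|A| - 1 ≤ |A + A| ≤ |A|(|A|+1)/2, i.e. 7 ≤ |A + A| ≤ 10.
Lower bound 2|A|-1 is attained iff A is an arithmetic progression.
Enumerate sums a + a' for a ≤ a' (symmetric, so this suffices):
a = -4: -4+-4=-8, -4+0=-4, -4+3=-1, -4+7=3
a = 0: 0+0=0, 0+3=3, 0+7=7
a = 3: 3+3=6, 3+7=10
a = 7: 7+7=14
Distinct sums: {-8, -4, -1, 0, 3, 6, 7, 10, 14}
|A + A| = 9

|A + A| = 9


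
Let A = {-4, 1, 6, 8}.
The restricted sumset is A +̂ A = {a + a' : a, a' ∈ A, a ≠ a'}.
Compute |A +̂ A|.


Restricted sumset: A +̂ A = {a + a' : a ∈ A, a' ∈ A, a ≠ a'}.
Equivalently, take A + A and drop any sum 2a that is achievable ONLY as a + a for a ∈ A (i.e. sums representable only with equal summands).
Enumerate pairs (a, a') with a < a' (symmetric, so each unordered pair gives one sum; this covers all a ≠ a'):
  -4 + 1 = -3
  -4 + 6 = 2
  -4 + 8 = 4
  1 + 6 = 7
  1 + 8 = 9
  6 + 8 = 14
Collected distinct sums: {-3, 2, 4, 7, 9, 14}
|A +̂ A| = 6
(Reference bound: |A +̂ A| ≥ 2|A| - 3 for |A| ≥ 2, with |A| = 4 giving ≥ 5.)

|A +̂ A| = 6
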